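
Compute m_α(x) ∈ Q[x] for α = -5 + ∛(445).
m_α(x) = x^3 + 15x^2 + 75x - 320

Set β = α + 5 = ∛(445), so β^3 = 445. Then (α + 5)^3 - 445 = 0, i.e. α is a root of g(x) = (x + 5)^3 - 445 = x^3 + 15x^2 + 75x - 320. Since g(x) = h(x + 5) where h(x) = x^3 - 445, and h is irreducible over Q (because 445 is not a perfect cube, so h has no rational root, and a monic cubic with no rational root is irreducible), g is also irreducible (irreducibility is preserved under the substitution x → x + 5). Hence m_α(x) = x^3 + 15x^2 + 75x - 320.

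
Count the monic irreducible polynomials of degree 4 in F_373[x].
There are 4839184878 monic irreducible polynomials of degree 4 over F_373

Each element of F_{373^4} that lies in no proper subfield is a root of exactly one monic irreducible of degree 4 over F_373, and each such polynomial has 4 distinct roots in F_{373^4}. By Möbius inversion the count is N_373(4) = (1/4) Σ_{d|4} μ(4/d) · 373^d = (1/4)(μ(4)·373^1 + μ(2)·373^2 + μ(1)·373^4) = 19356739512/4 = 4839184878.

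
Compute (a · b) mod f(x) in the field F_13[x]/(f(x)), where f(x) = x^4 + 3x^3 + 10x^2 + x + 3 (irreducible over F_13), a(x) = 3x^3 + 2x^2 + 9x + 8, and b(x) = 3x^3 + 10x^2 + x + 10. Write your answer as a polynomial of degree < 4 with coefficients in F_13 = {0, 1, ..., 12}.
a · b ≡ x^3 + 2x^2 + 8x + 8 (mod f(x))

Multiply in F_13[x]: a(x)·b(x) = (3x^3 + 2x^2 + 9x + 8)·(3x^3 + 10x^2 + x + 10) = 9x^6 + 10x^5 + 11x^4 + 3x^3 + 5x^2 + 7x + 2. This has degree ≥ 4, so divide by f(x) over F_13: 9x^6 + 10x^5 + 11x^4 + 3x^3 + 5x^2 + 7x + 2 = (9x^2 + 9x + 11)·(x^4 + 3x^3 + 10x^2 + x + 3) + (x^3 + 2x^2 + 8x + 8). Hence a·b ≡ x^3 + 2x^2 + 8x + 8 (mod f). (F_13[x]/(f) is a field with 13^4 = 28561 elements since f is irreducible of degree 4.)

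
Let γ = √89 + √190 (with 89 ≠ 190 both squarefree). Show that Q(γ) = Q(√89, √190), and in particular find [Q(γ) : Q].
[Q(γ) : Q] = 4 (equivalently, Q(γ) = Q(√89, √190))

Obviously Q(γ) ⊆ Q(√89, √190), and [Q(√89, √190):Q] = 4 (since 89, 190 are distinct squarefree integers > 1 with 16910 not a perfect square). To show equality we compute the minimal polynomial of γ. From γ = √89 + √190: γ^2 = 89 + 2√(16910) + 190 = 279 + 2√(16910), so γ^2 - 279 = 2√(16910); squaring, (γ^2 - 279)^2 = 4·16910, i.e. γ^4 - 558γ^2 + 77841 - 67640 = 0, i.e. γ^4 - 558γ^2 + 10201 = 0. So γ is a root of x^4 - 558x^2 + 10201. This polynomial is irreducible over Q: it has no rational root (each ±√89 ± √190 is irrational), and any factorization into two quadratics over Q would force √(16910) ∈ Q (pairing opposite roots) or √89, √190 ∈ Q (other pairings), all impossible. Hence [Q(γ):Q] = 4 = [Q(√89, √190):Q], so Q(γ) = Q(√89, √190).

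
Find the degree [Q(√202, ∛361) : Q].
[Q(√202, ∛361) : Q] = 6

Let L = Q(√202, ∛361). Since Q(√202) ⊂ L and [Q(√202):Q] = 2, the tower law gives 2 | [L:Q]. Likewise Q(∛361) ⊂ L with [Q(∛361):Q] = 3 (because 361 is not a perfect cube), so 3 | [L:Q]. As gcd(2,3) = 1, [L:Q] is divisible by 6. Conversely L is generated over Q by √202 and ∛361, so [L:Q] ≤ 2·3 = 6. Therefore [Q(√202, ∛361) : Q] = 6.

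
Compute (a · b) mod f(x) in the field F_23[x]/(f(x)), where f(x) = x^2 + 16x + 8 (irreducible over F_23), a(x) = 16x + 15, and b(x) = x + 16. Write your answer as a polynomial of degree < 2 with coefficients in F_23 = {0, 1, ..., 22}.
a · b ≡ 15x + 20 (mod f(x))

Multiply in F_23[x]: a(x)·b(x) = (16x + 15)·(x + 16) = 16x^2 + 18x + 10. This has degree ≥ 2, so divide by f(x) over F_23: 16x^2 + 18x + 10 = (16)·(x^2 + 16x + 8) + (15x + 20). Hence a·b ≡ 15x + 20 (mod f). (F_23[x]/(f) is a field with 23^2 = 529 elements since f is irreducible of degree 2.)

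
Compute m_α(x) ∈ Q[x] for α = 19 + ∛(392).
m_α(x) = x^3 - 57x^2 + 1083x - 7251

Set β = α - 19 = ∛(392), so β^3 = 392. Then (α - 19)^3 - 392 = 0, i.e. α is a root of g(x) = (x - 19)^3 - 392 = x^3 - 57x^2 + 1083x - 7251. Since g(x) = h(x - 19) where h(x) = x^3 - 392, and h is irreducible over Q (because 392 is not a perfect cube, so h has no rational root, and a monic cubic with no rational root is irreducible), g is also irreducible (irreducibility is preserved under the substitution x → x - 19). Hence m_α(x) = x^3 - 57x^2 + 1083x - 7251.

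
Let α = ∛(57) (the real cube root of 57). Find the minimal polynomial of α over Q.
m_α(x) = x^3 - 57

α satisfies α^3 = 57, so x^3 - 57 annihilates α. By the rational root test, a rational root p/q (in lowest terms) of x^3 - 57 would satisfy p^3 = 57 q^3, forcing q = 1 and p^3 = 57; but 57 is not a perfect cube, contradiction. A monic cubic over Q with no rational root is irreducible (any nontrivial factorization would include a linear factor). Hence x^3 - 57 is the minimal polynomial of α, and in particular [Q(α):Q] = 3.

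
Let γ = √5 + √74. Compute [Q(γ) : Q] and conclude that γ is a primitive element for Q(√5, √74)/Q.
[Q(γ) : Q] = 4 (equivalently, Q(γ) = Q(√5, √74))

Obviously Q(γ) ⊆ Q(√5, √74), and [Q(√5, √74):Q] = 4 (since 5, 74 are distinct squarefree integers > 1 with 370 not a perfect square). To show equality we compute the minimal polynomial of γ. From γ = √5 + √74: γ^2 = 5 + 2√(370) + 74 = 79 + 2√(370), so γ^2 - 79 = 2√(370); squaring, (γ^2 - 79)^2 = 4·370, i.e. γ^4 - 158γ^2 + 6241 - 1480 = 0, i.e. γ^4 - 158γ^2 + 4761 = 0. So γ is a root of x^4 - 158x^2 + 4761. This polynomial is irreducible over Q: it has no rational root (each ±√5 ± √74 is irrational), and any factorization into two quadratics over Q would force √(370) ∈ Q (pairing opposite roots) or √5, √74 ∈ Q (other pairings), all impossible. Hence [Q(γ):Q] = 4 = [Q(√5, √74):Q], so Q(γ) = Q(√5, √74).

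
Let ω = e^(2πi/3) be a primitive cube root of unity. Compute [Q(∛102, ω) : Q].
[Q(∛102, ω) : Q] = 6

[Q(∛102):Q] = 3 (min poly x^3 - 102, irreducible since 102 is not a perfect cube). [Q(ω):Q] = 2 (min poly x^2 + x + 1). Since Q(∛102) ⊂ R and ω ∉ R, we have ω ∉ Q(∛102), so x^2 + x + 1 remains irreducible over Q(∛102) and [Q(∛102, ω) : Q(∛102)] = 2. By the tower law, [Q(∛102, ω) : Q] = 3 · 2 = 6. (In fact Q(∛102, ω) is the splitting field of x^3 - 102 over Q.)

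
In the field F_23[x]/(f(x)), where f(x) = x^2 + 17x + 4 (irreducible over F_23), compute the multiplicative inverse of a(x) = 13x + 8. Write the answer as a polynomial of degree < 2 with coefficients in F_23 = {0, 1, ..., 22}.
a(x)^(-1) ≡ 8x + 9 (mod f(x))

Since f is irreducible over F_23, F_23[x]/(f) is a field and a(x) ≠ 0 has an inverse. Apply the extended Euclidean algorithm to f(x) and a(x) in F_23[x]: f(x) = (16x + 18)·a(x) + (21). The last nonzero remainder is the constant 21 = gcd(f, a) in F_23. Back-substituting through the division chain expresses 21 = s(x)·a(x) + t(x)·f(x) with s(x) ≡ 7x + 5 (mod f), so (7x + 5)·a(x) ≡ 21 (mod f). Multiplying by 21^(-1) ≡ 11 in F_23 gives a(x)^(-1) ≡ 11·(7x + 5) ≡ 8x + 9 (mod f). Check: (13x + 8)·(8x + 9) = 12x^2 + 20x + 3 ≡ 1 (mod x^2 + 17x + 4).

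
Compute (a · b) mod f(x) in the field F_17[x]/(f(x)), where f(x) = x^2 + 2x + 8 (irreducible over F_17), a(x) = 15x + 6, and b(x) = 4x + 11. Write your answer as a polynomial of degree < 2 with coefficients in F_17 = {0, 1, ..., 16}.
a · b ≡ x + 11 (mod f(x))

Multiply in F_17[x]: a(x)·b(x) = (15x + 6)·(4x + 11) = 9x^2 + 2x + 15. This has degree ≥ 2, so divide by f(x) over F_17: 9x^2 + 2x + 15 = (9)·(x^2 + 2x + 8) + (x + 11). Hence a·b ≡ x + 11 (mod f). (F_17[x]/(f) is a field with 17^2 = 289 elements since f is irreducible of degree 2.)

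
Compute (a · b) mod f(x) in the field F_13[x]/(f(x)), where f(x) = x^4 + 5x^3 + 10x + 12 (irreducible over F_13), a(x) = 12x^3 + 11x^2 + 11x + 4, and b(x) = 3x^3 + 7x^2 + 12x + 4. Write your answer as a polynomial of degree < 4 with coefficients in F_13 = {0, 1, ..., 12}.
a · b ≡ 2x^3 + 12x^2 + 7x (mod f(x))

Multiply in F_13[x]: a(x)·b(x) = (12x^3 + 11x^2 + 11x + 4)·(3x^3 + 7x^2 + 12x + 4) = 10x^6 + 7x^4 + 9x^3 + 9x^2 + x + 3. This has degree ≥ 4, so divide by f(x) over F_13: 10x^6 + 7x^4 + 9x^3 + 9x^2 + x + 3 = (10x^2 + 2x + 10)·(x^4 + 5x^3 + 10x + 12) + (2x^3 + 12x^2 + 7x). Hence a·b ≡ 2x^3 + 12x^2 + 7x (mod f). (F_13[x]/(f) is a field with 13^4 = 28561 elements since f is irreducible of degree 4.)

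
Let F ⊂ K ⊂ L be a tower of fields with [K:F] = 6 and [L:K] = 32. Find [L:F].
[L:F] = 192

The tower law says that for any tower of field extensions F ⊂ K ⊂ L with finite degrees, [L:F] = [L:K] · [K:F]. Here this gives [L:F] = 32 · 6 = 192.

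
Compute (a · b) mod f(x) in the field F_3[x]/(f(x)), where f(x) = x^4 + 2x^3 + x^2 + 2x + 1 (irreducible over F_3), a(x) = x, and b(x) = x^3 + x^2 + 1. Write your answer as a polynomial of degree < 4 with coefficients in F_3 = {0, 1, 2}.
a · b ≡ 2x^3 + 2x^2 + 2x + 2 (mod f(x))

Multiply in F_3[x]: a(x)·b(x) = (x)·(x^3 + x^2 + 1) = x^4 + x^3 + x. This has degree ≥ 4, so divide by f(x) over F_3: x^4 + x^3 + x = (1)·(x^4 + 2x^3 + x^2 + 2x + 1) + (2x^3 + 2x^2 + 2x + 2). Hence a·b ≡ 2x^3 + 2x^2 + 2x + 2 (mod f). (F_3[x]/(f) is a field with 3^4 = 81 elements since f is irreducible of degree 4.)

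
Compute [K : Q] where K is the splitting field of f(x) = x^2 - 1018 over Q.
[K : Q] = 2

f(x) = x^2 - 1018 factors as (x - √1018)(x + √1018). The splitting field is K = Q(√1018). Since 1018 is squarefree and > 1, it is not a perfect square, so x^2 - 1018 is irreducible over Q and [Q(√1018) : Q] = 2. Hence [K : Q] = 2.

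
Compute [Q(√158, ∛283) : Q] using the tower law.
[Q(√158, ∛283) : Q] = 6

Let L = Q(√158, ∛283). Since Q(√158) ⊂ L and [Q(√158):Q] = 2, the tower law gives 2 | [L:Q]. Likewise Q(∛283) ⊂ L with [Q(∛283):Q] = 3 (because 283 is not a perfect cube), so 3 | [L:Q]. As gcd(2,3) = 1, [L:Q] is divisible by 6. Conversely L is generated over Q by √158 and ∛283, so [L:Q] ≤ 2·3 = 6. Therefore [Q(√158, ∛283) : Q] = 6.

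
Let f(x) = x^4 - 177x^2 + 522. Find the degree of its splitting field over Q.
[K : Q] = 4

Solving the quadratic in x^2: x^2 = (177 ± √(177^2 - 4·522))/2 = (177 ± √29241)/2 = (177 ± 171)/2, giving x^2 = 174 or x^2 = 3. So f(x) = (x^2 - 174)(x^2 - 3) and the roots of f are ±√174, ±√3. Hence the splitting field is K = Q(√174, √3). Since 174 and 3 are distinct squarefree integers > 1, their product 522 is not a perfect square, so √3 ∉ Q(√174). By the tower law [K:Q] = [Q(√174,√3):Q(√174)] · [Q(√174):Q] = 2 · 2 = 4.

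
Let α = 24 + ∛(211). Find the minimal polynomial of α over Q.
m_α(x) = x^3 - 72x^2 + 1728x - 14035

Set β = α - 24 = ∛(211), so β^3 = 211. Then (α - 24)^3 - 211 = 0, i.e. α is a root of g(x) = (x - 24)^3 - 211 = x^3 - 72x^2 + 1728x - 14035. Since g(x) = h(x - 24) where h(x) = x^3 - 211, and h is irreducible over Q (because 211 is not a perfect cube, so h has no rational root, and a monic cubic with no rational root is irreducible), g is also irreducible (irreducibility is preserved under the substitution x → x - 24). Hence m_α(x) = x^3 - 72x^2 + 1728x - 14035.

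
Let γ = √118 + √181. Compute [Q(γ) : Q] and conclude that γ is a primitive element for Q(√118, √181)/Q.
[Q(γ) : Q] = 4 (equivalently, Q(γ) = Q(√118, √181))

Obviously Q(γ) ⊆ Q(√118, √181), and [Q(√118, √181):Q] = 4 (since 118, 181 are distinct squarefree integers > 1 with 21358 not a perfect square). To show equality we compute the minimal polynomial of γ. From γ = √118 + √181: γ^2 = 118 + 2√(21358) + 181 = 299 + 2√(21358), so γ^2 - 299 = 2√(21358); squaring, (γ^2 - 299)^2 = 4·21358, i.e. γ^4 - 598γ^2 + 89401 - 85432 = 0, i.e. γ^4 - 598γ^2 + 3969 = 0. So γ is a root of x^4 - 598x^2 + 3969. This polynomial is irreducible over Q: it has no rational root (each ±√118 ± √181 is irrational), and any factorization into two quadratics over Q would force √(21358) ∈ Q (pairing opposite roots) or √118, √181 ∈ Q (other pairings), all impossible. Hence [Q(γ):Q] = 4 = [Q(√118, √181):Q], so Q(γ) = Q(√118, √181).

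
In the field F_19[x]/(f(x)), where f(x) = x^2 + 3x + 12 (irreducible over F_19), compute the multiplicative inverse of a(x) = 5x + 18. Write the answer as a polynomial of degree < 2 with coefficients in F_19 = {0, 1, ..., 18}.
a(x)^(-1) ≡ 17x + 5 (mod f(x))

Since f is irreducible over F_19, F_19[x]/(f) is a field and a(x) ≠ 0 has an inverse. Apply the extended Euclidean algorithm to f(x) and a(x) in F_19[x]: f(x) = (4x + 9)·a(x) + (2). The last nonzero remainder is the constant 2 = gcd(f, a) in F_19. Back-substituting through the division chain expresses 2 = s(x)·a(x) + t(x)·f(x) with s(x) ≡ 15x + 10 (mod f), so (15x + 10)·a(x) ≡ 2 (mod f). Multiplying by 2^(-1) ≡ 10 in F_19 gives a(x)^(-1) ≡ 10·(15x + 10) ≡ 17x + 5 (mod f). Check: (5x + 18)·(17x + 5) = 9x^2 + 8x + 14 ≡ 1 (mod x^2 + 3x + 12).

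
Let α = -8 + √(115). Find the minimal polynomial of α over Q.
m_α(x) = x^2 + 16x - 51

From α + 8 = √(115), squaring gives (α + 8)^2 = 115, i.e. α^2 + 16α + 64 = 115, so α^2 + 16α - 51 = 0. The discriminant of x^2 + 16x - 51 is (16)^2 - 4·(-51) = 256 + 204 = 460, and 4·(115) is not a perfect square in Q since 115 is squarefree and ≠ 1. Hence x^2 + 16x - 51 is irreducible over Q and is the minimal polynomial of α.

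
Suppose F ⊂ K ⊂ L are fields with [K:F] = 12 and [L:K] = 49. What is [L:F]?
[L:F] = 588

The tower law says that for any tower of field extensions F ⊂ K ⊂ L with finite degrees, [L:F] = [L:K] · [K:F]. Here this gives [L:F] = 49 · 12 = 588.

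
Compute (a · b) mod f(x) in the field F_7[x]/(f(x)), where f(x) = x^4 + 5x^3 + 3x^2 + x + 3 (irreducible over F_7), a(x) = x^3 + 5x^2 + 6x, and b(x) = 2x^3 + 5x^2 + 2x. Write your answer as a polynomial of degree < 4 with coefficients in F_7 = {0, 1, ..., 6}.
a · b ≡ 4x^3 + 5x^2 + 5x + 4 (mod f(x))

Multiply in F_7[x]: a(x)·b(x) = (x^3 + 5x^2 + 6x)·(2x^3 + 5x^2 + 2x) = 2x^6 + x^5 + 4x^4 + 5x^3 + 5x^2. This has degree ≥ 4, so divide by f(x) over F_7: 2x^6 + x^5 + 4x^4 + 5x^3 + 5x^2 = (2x^2 + 5x + 1)·(x^4 + 5x^3 + 3x^2 + x + 3) + (4x^3 + 5x^2 + 5x + 4). Hence a·b ≡ 4x^3 + 5x^2 + 5x + 4 (mod f). (F_7[x]/(f) is a field with 7^4 = 2401 elements since f is irreducible of degree 4.)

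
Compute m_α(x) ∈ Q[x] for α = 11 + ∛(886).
m_α(x) = x^3 - 33x^2 + 363x - 2217

Set β = α - 11 = ∛(886), so β^3 = 886. Then (α - 11)^3 - 886 = 0, i.e. α is a root of g(x) = (x - 11)^3 - 886 = x^3 - 33x^2 + 363x - 2217. Since g(x) = h(x - 11) where h(x) = x^3 - 886, and h is irreducible over Q (because 886 is not a perfect cube, so h has no rational root, and a monic cubic with no rational root is irreducible), g is also irreducible (irreducibility is preserved under the substitution x → x - 11). Hence m_α(x) = x^3 - 33x^2 + 363x - 2217.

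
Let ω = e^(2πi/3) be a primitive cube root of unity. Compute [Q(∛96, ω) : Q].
[Q(∛96, ω) : Q] = 6

[Q(∛96):Q] = 3 (min poly x^3 - 96, irreducible since 96 is not a perfect cube). [Q(ω):Q] = 2 (min poly x^2 + x + 1). Since Q(∛96) ⊂ R and ω ∉ R, we have ω ∉ Q(∛96), so x^2 + x + 1 remains irreducible over Q(∛96) and [Q(∛96, ω) : Q(∛96)] = 2. By the tower law, [Q(∛96, ω) : Q] = 3 · 2 = 6. (In fact Q(∛96, ω) is the splitting field of x^3 - 96 over Q.)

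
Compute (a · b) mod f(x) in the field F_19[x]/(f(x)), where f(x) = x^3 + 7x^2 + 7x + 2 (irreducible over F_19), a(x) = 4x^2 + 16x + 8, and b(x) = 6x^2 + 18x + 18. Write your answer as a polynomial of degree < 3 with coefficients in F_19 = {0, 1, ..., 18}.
a · b ≡ 12x^2 + 4x + 11 (mod f(x))

Multiply in F_19[x]: a(x)·b(x) = (4x^2 + 16x + 8)·(6x^2 + 18x + 18) = 5x^4 + 16x^3 + 9x^2 + 14x + 11. This has degree ≥ 3, so divide by f(x) over F_19: 5x^4 + 16x^3 + 9x^2 + 14x + 11 = (5x)·(x^3 + 7x^2 + 7x + 2) + (12x^2 + 4x + 11). Hence a·b ≡ 12x^2 + 4x + 11 (mod f). (F_19[x]/(f) is a field with 19^3 = 6859 elements since f is irreducible of degree 3.)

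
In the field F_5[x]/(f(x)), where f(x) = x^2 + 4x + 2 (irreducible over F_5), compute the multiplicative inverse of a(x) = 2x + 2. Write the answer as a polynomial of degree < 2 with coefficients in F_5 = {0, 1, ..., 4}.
a(x)^(-1) ≡ 3x + 4 (mod f(x))

Since f is irreducible over F_5, F_5[x]/(f) is a field and a(x) ≠ 0 has an inverse. Apply the extended Euclidean algorithm to f(x) and a(x) in F_5[x]: f(x) = (3x + 4)·a(x) + (4). The last nonzero remainder is the constant 4 = gcd(f, a) in F_5. Back-substituting through the division chain expresses 4 = s(x)·a(x) + t(x)·f(x) with s(x) ≡ 2x + 1 (mod f), so (2x + 1)·a(x) ≡ 4 (mod f). Multiplying by 4^(-1) ≡ 4 in F_5 gives a(x)^(-1) ≡ 4·(2x + 1) ≡ 3x + 4 (mod f). Check: (2x + 2)·(3x + 4) = x^2 + 4x + 3 ≡ 1 (mod x^2 + 4x + 2).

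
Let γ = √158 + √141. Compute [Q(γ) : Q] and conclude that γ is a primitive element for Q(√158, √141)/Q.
[Q(γ) : Q] = 4 (equivalently, Q(γ) = Q(√158, √141))

Obviously Q(γ) ⊆ Q(√158, √141), and [Q(√158, √141):Q] = 4 (since 158, 141 are distinct squarefree integers > 1 with 22278 not a perfect square). To show equality we compute the minimal polynomial of γ. From γ = √158 + √141: γ^2 = 158 + 2√(22278) + 141 = 299 + 2√(22278), so γ^2 - 299 = 2√(22278); squaring, (γ^2 - 299)^2 = 4·22278, i.e. γ^4 - 598γ^2 + 89401 - 89112 = 0, i.e. γ^4 - 598γ^2 + 289 = 0. So γ is a root of x^4 - 598x^2 + 289. This polynomial is irreducible over Q: it has no rational root (each ±√158 ± √141 is irrational), and any factorization into two quadratics over Q would force √(22278) ∈ Q (pairing opposite roots) or √158, √141 ∈ Q (other pairings), all impossible. Hence [Q(γ):Q] = 4 = [Q(√158, √141):Q], so Q(γ) = Q(√158, √141).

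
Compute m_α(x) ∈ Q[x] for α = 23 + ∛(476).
m_α(x) = x^3 - 69x^2 + 1587x - 12643

Set β = α - 23 = ∛(476), so β^3 = 476. Then (α - 23)^3 - 476 = 0, i.e. α is a root of g(x) = (x - 23)^3 - 476 = x^3 - 69x^2 + 1587x - 12643. Since g(x) = h(x - 23) where h(x) = x^3 - 476, and h is irreducible over Q (because 476 is not a perfect cube, so h has no rational root, and a monic cubic with no rational root is irreducible), g is also irreducible (irreducibility is preserved under the substitution x → x - 23). Hence m_α(x) = x^3 - 69x^2 + 1587x - 12643.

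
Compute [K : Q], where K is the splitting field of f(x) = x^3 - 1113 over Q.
[K : Q] = 6

The roots of x^3 - 1113 are ∛1113, ω∛1113, ω^2∛1113 where ω = e^(2πi/3) is a primitive cube root of unity, so K = Q(∛1113, ω). Now [Q(∛1113):Q] = 3 (since 1113 is not a perfect cube, x^3 - 1113 is irreducible) and [Q(ω):Q] = 2. Both 2 and 3 divide [K:Q], and [K:Q] ≤ 3·2 = 6, so [K:Q] = 6. (Equivalently: Q(∛1113) ⊂ R but ω ∉ R, so [K : Q(∛1113)] = 2.)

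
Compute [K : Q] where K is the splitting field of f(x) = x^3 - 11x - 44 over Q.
[K : Q] = 6

By the rational root test, any rational root of the monic integer polynomial f(x) = x^3 - 11x - 44 must be an integer dividing the constant term -44, i.e. one of ±{1, 2, 4, 11, 22, 44}. Evaluating: f(1) = -54, f(-1) = -34, f(2) = -58, f(-2) = -30, f(4) = -24, f(-4) = -64, f(11) = 1166, f(-11) = -1254, f(22) = 10362, f(-22) = -10450, f(44) = 84656, f(-44) = -84744; none is 0, so f has no rational root and is therefore irreducible over Q (a cubic with no linear factor over a field is irreducible). For an irreducible cubic, the Galois group is A_3 or S_3 according as the discriminant disc(f) = -4a^3 - 27b^2 = -4·(-11)^3 - 27·(-44)^2 = -46948 is or is not a square in Q. Here disc(f) = -46948 is not a perfect square in Q, so the Galois group of f over Q is not contained in A_3 and must be all of S_3. The splitting field has degree |S_3| = 6 over Q, so [K : Q] = 6.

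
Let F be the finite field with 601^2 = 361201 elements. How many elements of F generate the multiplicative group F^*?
There are φ(361200) = 80640 primitive elements

F_q^* is cyclic of order q - 1 = 361200. A cyclic group of order m has exactly φ(m) generators. Here m = 361200 = 2^4 · 3 · 5^2 · 7 · 43, so the number of primitive elements is φ(361200) = 80640.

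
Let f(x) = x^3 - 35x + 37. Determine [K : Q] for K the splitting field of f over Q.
[K : Q] = 6

By the rational root test, any rational root of the monic integer polynomial f(x) = x^3 - 35x + 37 must be an integer dividing the constant term 37, i.e. one of ±{1, 37}. Evaluating: f(1) = 3, f(-1) = 71, f(37) = 49395, f(-37) = -49321; none is 0, so f has no rational root and is therefore irreducible over Q (a cubic with no linear factor over a field is irreducible). For an irreducible cubic, the Galois group is A_3 or S_3 according as the discriminant disc(f) = -4a^3 - 27b^2 = -4·(-35)^3 - 27·(37)^2 = 134537 is or is not a square in Q. Here disc(f) = 134537 is not a perfect square in Q, so the Galois group of f over Q is not contained in A_3 and must be all of S_3. The splitting field has degree |S_3| = 6 over Q, so [K : Q] = 6.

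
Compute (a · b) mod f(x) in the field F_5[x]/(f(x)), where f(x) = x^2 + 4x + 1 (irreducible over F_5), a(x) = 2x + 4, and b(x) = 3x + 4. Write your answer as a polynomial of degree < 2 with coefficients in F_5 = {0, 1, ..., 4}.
a · b ≡ x (mod f(x))

Multiply in F_5[x]: a(x)·b(x) = (2x + 4)·(3x + 4) = x^2 + 1. This has degree ≥ 2, so divide by f(x) over F_5: x^2 + 1 = (1)·(x^2 + 4x + 1) + (x). Hence a·b ≡ x (mod f). (F_5[x]/(f) is a field with 5^2 = 25 elements since f is irreducible of degree 2.)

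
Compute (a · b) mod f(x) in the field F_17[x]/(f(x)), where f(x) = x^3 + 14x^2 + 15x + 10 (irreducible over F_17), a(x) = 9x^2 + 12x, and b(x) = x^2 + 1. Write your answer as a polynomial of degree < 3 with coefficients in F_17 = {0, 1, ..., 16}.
a · b ≡ 8x^2 + 1 (mod f(x))

Multiply in F_17[x]: a(x)·b(x) = (9x^2 + 12x)·(x^2 + 1) = 9x^4 + 12x^3 + 9x^2 + 12x. This has degree ≥ 3, so divide by f(x) over F_17: 9x^4 + 12x^3 + 9x^2 + 12x = (9x + 5)·(x^3 + 14x^2 + 15x + 10) + (8x^2 + 1). Hence a·b ≡ 8x^2 + 1 (mod f). (F_17[x]/(f) is a field with 17^3 = 4913 elements since f is irreducible of degree 3.)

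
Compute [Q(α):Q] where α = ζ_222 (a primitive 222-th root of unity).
[Q(α):Q] = 72

The minimal polynomial of ζ_222 over Q is the 222-th cyclotomic polynomial Φ_222(x), which is irreducible over Q and has degree φ(222) = 72. Hence [Q(α):Q] = φ(222) = 72.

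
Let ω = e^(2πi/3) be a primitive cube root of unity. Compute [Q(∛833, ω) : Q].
[Q(∛833, ω) : Q] = 6

[Q(∛833):Q] = 3 (min poly x^3 - 833, irreducible since 833 is not a perfect cube). [Q(ω):Q] = 2 (min poly x^2 + x + 1). Since Q(∛833) ⊂ R and ω ∉ R, we have ω ∉ Q(∛833), so x^2 + x + 1 remains irreducible over Q(∛833) and [Q(∛833, ω) : Q(∛833)] = 2. By the tower law, [Q(∛833, ω) : Q] = 3 · 2 = 6. (In fact Q(∛833, ω) is the splitting field of x^3 - 833 over Q.)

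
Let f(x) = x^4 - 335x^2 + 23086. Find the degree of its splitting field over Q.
[K : Q] = 4

Solving the quadratic in x^2: x^2 = (335 ± √(335^2 - 4·23086))/2 = (335 ± √19881)/2 = (335 ± 141)/2, giving x^2 = 238 or x^2 = 97. So f(x) = (x^2 - 238)(x^2 - 97) and the roots of f are ±√238, ±√97. Hence the splitting field is K = Q(√238, √97). Since 238 and 97 are distinct squarefree integers > 1, their product 23086 is not a perfect square, so √97 ∉ Q(√238). By the tower law [K:Q] = [Q(√238,√97):Q(√238)] · [Q(√238):Q] = 2 · 2 = 4.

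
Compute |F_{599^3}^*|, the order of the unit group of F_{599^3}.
|F_{599^3}^*| = 214921798

F_{599^3} has 599^3 = 214921799 elements; its multiplicative group consists of all nonzero elements, so |F_{599^3}^*| = 214921799 - 1 = 214921798. (It is cyclic since any finite subgroup of the multiplicative group of a field is cyclic.)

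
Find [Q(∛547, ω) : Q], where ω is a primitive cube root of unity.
[Q(∛547, ω) : Q] = 6

[Q(∛547):Q] = 3 (min poly x^3 - 547, irreducible since 547 is not a perfect cube). [Q(ω):Q] = 2 (min poly x^2 + x + 1). Since Q(∛547) ⊂ R and ω ∉ R, we have ω ∉ Q(∛547), so x^2 + x + 1 remains irreducible over Q(∛547) and [Q(∛547, ω) : Q(∛547)] = 2. By the tower law, [Q(∛547, ω) : Q] = 3 · 2 = 6. (In fact Q(∛547, ω) is the splitting field of x^3 - 547 over Q.)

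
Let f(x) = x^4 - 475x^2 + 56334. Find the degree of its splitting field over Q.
[K : Q] = 4

Solving the quadratic in x^2: x^2 = (475 ± √(475^2 - 4·56334))/2 = (475 ± √289)/2 = (475 ± 17)/2, giving x^2 = 246 or x^2 = 229. So f(x) = (x^2 - 246)(x^2 - 229) and the roots of f are ±√246, ±√229. Hence the splitting field is K = Q(√246, √229). Since 246 and 229 are distinct squarefree integers > 1, their product 56334 is not a perfect square, so √229 ∉ Q(√246). By the tower law [K:Q] = [Q(√246,√229):Q(√246)] · [Q(√246):Q] = 2 · 2 = 4.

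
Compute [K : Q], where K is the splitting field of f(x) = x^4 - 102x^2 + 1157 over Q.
[K : Q] = 4

Solving the quadratic in x^2: x^2 = (102 ± √(102^2 - 4·1157))/2 = (102 ± √5776)/2 = (102 ± 76)/2, giving x^2 = 13 or x^2 = 89. So f(x) = (x^2 - 13)(x^2 - 89) and the roots of f are ±√13, ±√89. Hence the splitting field is K = Q(√13, √89). Since 13 and 89 are distinct squarefree integers > 1, their product 1157 is not a perfect square, so √89 ∉ Q(√13). By the tower law [K:Q] = [Q(√13,√89):Q(√13)] · [Q(√13):Q] = 2 · 2 = 4.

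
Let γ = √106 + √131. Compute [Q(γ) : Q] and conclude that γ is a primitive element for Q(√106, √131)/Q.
[Q(γ) : Q] = 4 (equivalently, Q(γ) = Q(√106, √131))

Obviously Q(γ) ⊆ Q(√106, √131), and [Q(√106, √131):Q] = 4 (since 106, 131 are distinct squarefree integers > 1 with 13886 not a perfect square). To show equality we compute the minimal polynomial of γ. From γ = √106 + √131: γ^2 = 106 + 2√(13886) + 131 = 237 + 2√(13886), so γ^2 - 237 = 2√(13886); squaring, (γ^2 - 237)^2 = 4·13886, i.e. γ^4 - 474γ^2 + 56169 - 55544 = 0, i.e. γ^4 - 474γ^2 + 625 = 0. So γ is a root of x^4 - 474x^2 + 625. This polynomial is irreducible over Q: it has no rational root (each ±√106 ± √131 is irrational), and any factorization into two quadratics over Q would force √(13886) ∈ Q (pairing opposite roots) or √106, √131 ∈ Q (other pairings), all impossible. Hence [Q(γ):Q] = 4 = [Q(√106, √131):Q], so Q(γ) = Q(√106, √131).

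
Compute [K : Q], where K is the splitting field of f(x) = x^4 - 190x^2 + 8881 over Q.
[K : Q] = 4

Solving the quadratic in x^2: x^2 = (190 ± √(190^2 - 4·8881))/2 = (190 ± √576)/2 = (190 ± 24)/2, giving x^2 = 107 or x^2 = 83. So f(x) = (x^2 - 107)(x^2 - 83) and the roots of f are ±√107, ±√83. Hence the splitting field is K = Q(√107, √83). Since 107 and 83 are distinct squarefree integers > 1, their product 8881 is not a perfect square, so √83 ∉ Q(√107). By the tower law [K:Q] = [Q(√107,√83):Q(√107)] · [Q(√107):Q] = 2 · 2 = 4.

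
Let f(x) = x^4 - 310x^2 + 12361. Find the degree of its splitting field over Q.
[K : Q] = 4

Solving the quadratic in x^2: x^2 = (310 ± √(310^2 - 4·12361))/2 = (310 ± √46656)/2 = (310 ± 216)/2, giving x^2 = 47 or x^2 = 263. So f(x) = (x^2 - 47)(x^2 - 263) and the roots of f are ±√47, ±√263. Hence the splitting field is K = Q(√47, √263). Since 47 and 263 are distinct squarefree integers > 1, their product 12361 is not a perfect square, so √263 ∉ Q(√47). By the tower law [K:Q] = [Q(√47,√263):Q(√47)] · [Q(√47):Q] = 2 · 2 = 4.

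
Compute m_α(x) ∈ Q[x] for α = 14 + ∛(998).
m_α(x) = x^3 - 42x^2 + 588x - 3742

Set β = α - 14 = ∛(998), so β^3 = 998. Then (α - 14)^3 - 998 = 0, i.e. α is a root of g(x) = (x - 14)^3 - 998 = x^3 - 42x^2 + 588x - 3742. Since g(x) = h(x - 14) where h(x) = x^3 - 998, and h is irreducible over Q (because 998 is not a perfect cube, so h has no rational root, and a monic cubic with no rational root is irreducible), g is also irreducible (irreducibility is preserved under the substitution x → x - 14). Hence m_α(x) = x^3 - 42x^2 + 588x - 3742.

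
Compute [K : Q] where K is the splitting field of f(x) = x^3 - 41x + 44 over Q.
[K : Q] = 6

By the rational root test, any rational root of the monic integer polynomial f(x) = x^3 - 41x + 44 must be an integer dividing the constant term 44, i.e. one of ±{1, 2, 4, 11, 22, 44}. Evaluating: f(1) = 4, f(-1) = 84, f(2) = -30, f(-2) = 118, f(4) = -56, f(-4) = 144, f(11) = 924, f(-11) = -836, f(22) = 9790, f(-22) = -9702, f(44) = 83424, f(-44) = -83336; none is 0, so f has no rational root and is therefore irreducible over Q (a cubic with no linear factor over a field is irreducible). For an irreducible cubic, the Galois group is A_3 or S_3 according as the discriminant disc(f) = -4a^3 - 27b^2 = -4·(-41)^3 - 27·(44)^2 = 223412 is or is not a square in Q. Here disc(f) = 223412 is not a perfect square in Q, so the Galois group of f over Q is not contained in A_3 and must be all of S_3. The splitting field has degree |S_3| = 6 over Q, so [K : Q] = 6.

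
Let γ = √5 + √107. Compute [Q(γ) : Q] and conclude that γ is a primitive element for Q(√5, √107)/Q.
[Q(γ) : Q] = 4 (equivalently, Q(γ) = Q(√5, √107))

Obviously Q(γ) ⊆ Q(√5, √107), and [Q(√5, √107):Q] = 4 (since 5, 107 are distinct squarefree integers > 1 with 535 not a perfect square). To show equality we compute the minimal polynomial of γ. From γ = √5 + √107: γ^2 = 5 + 2√(535) + 107 = 112 + 2√(535), so γ^2 - 112 = 2√(535); squaring, (γ^2 - 112)^2 = 4·535, i.e. γ^4 - 224γ^2 + 12544 - 2140 = 0, i.e. γ^4 - 224γ^2 + 10404 = 0. So γ is a root of x^4 - 224x^2 + 10404. This polynomial is irreducible over Q: it has no rational root (each ±√5 ± √107 is irrational), and any factorization into two quadratics over Q would force √(535) ∈ Q (pairing opposite roots) or √5, √107 ∈ Q (other pairings), all impossible. Hence [Q(γ):Q] = 4 = [Q(√5, √107):Q], so Q(γ) = Q(√5, √107).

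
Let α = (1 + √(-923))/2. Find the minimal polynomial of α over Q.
m_α(x) = x^2 - x + 231

From 2α - 1 = √(-923), squaring gives (2α - 1)^2 = -923, i.e. 4α^2 - 4α + 1 = -923, so α^2 - α + (1 + 923)/4 = 0. Since -923 ≡ 1 (mod 4), (1 + 923)/4 = 231 ∈ Z. The polynomial x^2 - x + 231 has discriminant 1 - 4·(231) = -923, which is not a perfect square in Q (d = -923 is squarefree and ≠ 1), so x^2 - x + 231 is irreducible over Q. It is the minimal polynomial of α.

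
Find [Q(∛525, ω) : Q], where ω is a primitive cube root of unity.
[Q(∛525, ω) : Q] = 6

[Q(∛525):Q] = 3 (min poly x^3 - 525, irreducible since 525 is not a perfect cube). [Q(ω):Q] = 2 (min poly x^2 + x + 1). Since Q(∛525) ⊂ R and ω ∉ R, we have ω ∉ Q(∛525), so x^2 + x + 1 remains irreducible over Q(∛525) and [Q(∛525, ω) : Q(∛525)] = 2. By the tower law, [Q(∛525, ω) : Q] = 3 · 2 = 6. (In fact Q(∛525, ω) is the splitting field of x^3 - 525 over Q.)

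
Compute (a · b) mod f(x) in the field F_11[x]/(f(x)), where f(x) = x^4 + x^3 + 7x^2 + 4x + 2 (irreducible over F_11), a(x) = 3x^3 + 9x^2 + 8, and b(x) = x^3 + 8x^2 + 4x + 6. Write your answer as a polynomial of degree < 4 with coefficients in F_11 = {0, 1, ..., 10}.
a · b ≡ 5x^3 + 3x^2 + 5x + 4 (mod f(x))

Multiply in F_11[x]: a(x)·b(x) = (3x^3 + 9x^2 + 8)·(x^3 + 8x^2 + 4x + 6) = 3x^6 + 7x^4 + 7x^3 + 8x^2 + 10x + 4. This has degree ≥ 4, so divide by f(x) over F_11: 3x^6 + 7x^4 + 7x^3 + 8x^2 + 10x + 4 = (3x^2 + 8x)·(x^4 + x^3 + 7x^2 + 4x + 2) + (5x^3 + 3x^2 + 5x + 4). Hence a·b ≡ 5x^3 + 3x^2 + 5x + 4 (mod f). (F_11[x]/(f) is a field with 11^4 = 14641 elements since f is irreducible of degree 4.)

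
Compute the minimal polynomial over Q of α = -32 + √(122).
m_α(x) = x^2 + 64x + 902

From α + 32 = √(122), squaring gives (α + 32)^2 = 122, i.e. α^2 + 64α + 1024 = 122, so α^2 + 64α + 902 = 0. The discriminant of x^2 + 64x + 902 is (64)^2 - 4·(902) = 4096 - 3608 = 488, and 4·(122) is not a perfect square in Q since 122 is squarefree and ≠ 1. Hence x^2 + 64x + 902 is irreducible over Q and is the minimal polynomial of α.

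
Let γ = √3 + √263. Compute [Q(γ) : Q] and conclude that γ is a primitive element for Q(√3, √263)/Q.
[Q(γ) : Q] = 4 (equivalently, Q(γ) = Q(√3, √263))

Obviously Q(γ) ⊆ Q(√3, √263), and [Q(√3, √263):Q] = 4 (since 3, 263 are distinct squarefree integers > 1 with 789 not a perfect square). To show equality we compute the minimal polynomial of γ. From γ = √3 + √263: γ^2 = 3 + 2√(789) + 263 = 266 + 2√(789), so γ^2 - 266 = 2√(789); squaring, (γ^2 - 266)^2 = 4·789, i.e. γ^4 - 532γ^2 + 70756 - 3156 = 0, i.e. γ^4 - 532γ^2 + 67600 = 0. So γ is a root of x^4 - 532x^2 + 67600. This polynomial is irreducible over Q: it has no rational root (each ±√3 ± √263 is irrational), and any factorization into two quadratics over Q would force √(789) ∈ Q (pairing opposite roots) or √3, √263 ∈ Q (other pairings), all impossible. Hence [Q(γ):Q] = 4 = [Q(√3, √263):Q], so Q(γ) = Q(√3, √263).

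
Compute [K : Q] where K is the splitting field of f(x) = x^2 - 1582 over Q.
[K : Q] = 2

f(x) = x^2 - 1582 factors as (x - √1582)(x + √1582). The splitting field is K = Q(√1582). Since 1582 is squarefree and > 1, it is not a perfect square, so x^2 - 1582 is irreducible over Q and [Q(√1582) : Q] = 2. Hence [K : Q] = 2.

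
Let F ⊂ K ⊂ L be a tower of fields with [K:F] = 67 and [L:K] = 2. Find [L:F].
[L:F] = 134

The tower law says that for any tower of field extensions F ⊂ K ⊂ L with finite degrees, [L:F] = [L:K] · [K:F]. Here this gives [L:F] = 2 · 67 = 134.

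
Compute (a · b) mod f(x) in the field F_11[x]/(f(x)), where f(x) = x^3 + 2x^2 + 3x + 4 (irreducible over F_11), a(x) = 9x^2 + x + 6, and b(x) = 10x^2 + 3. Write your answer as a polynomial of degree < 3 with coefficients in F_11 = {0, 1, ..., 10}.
a · b ≡ 3x^2 + 10x + 5 (mod f(x))

Multiply in F_11[x]: a(x)·b(x) = (9x^2 + x + 6)·(10x^2 + 3) = 2x^4 + 10x^3 + 10x^2 + 3x + 7. This has degree ≥ 3, so divide by f(x) over F_11: 2x^4 + 10x^3 + 10x^2 + 3x + 7 = (2x + 6)·(x^3 + 2x^2 + 3x + 4) + (3x^2 + 10x + 5). Hence a·b ≡ 3x^2 + 10x + 5 (mod f). (F_11[x]/(f) is a field with 11^3 = 1331 elements since f is irreducible of degree 3.)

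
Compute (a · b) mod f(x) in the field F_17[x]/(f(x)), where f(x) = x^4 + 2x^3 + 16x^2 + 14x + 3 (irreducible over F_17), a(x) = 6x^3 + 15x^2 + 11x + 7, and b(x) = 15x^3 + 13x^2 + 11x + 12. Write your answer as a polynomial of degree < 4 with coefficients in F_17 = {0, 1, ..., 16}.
a · b ≡ 15x^3 + 13x^2 + 4x + 5 (mod f(x))

Multiply in F_17[x]: a(x)·b(x) = (6x^3 + 15x^2 + 11x + 7)·(15x^3 + 13x^2 + 11x + 12) = 5x^6 + 14x^5 + x^4 + 9x^3 + x^2 + 5x + 16. This has degree ≥ 4, so divide by f(x) over F_17: 5x^6 + 14x^5 + x^4 + 9x^3 + x^2 + 5x + 16 = (5x^2 + 4x + 15)·(x^4 + 2x^3 + 16x^2 + 14x + 3) + (15x^3 + 13x^2 + 4x + 5). Hence a·b ≡ 15x^3 + 13x^2 + 4x + 5 (mod f). (F_17[x]/(f) is a field with 17^4 = 83521 elements since f is irreducible of degree 4.)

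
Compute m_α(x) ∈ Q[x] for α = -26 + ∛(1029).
m_α(x) = x^3 + 78x^2 + 2028x + 16547

Set β = α + 26 = ∛(1029), so β^3 = 1029. Then (α + 26)^3 - 1029 = 0, i.e. α is a root of g(x) = (x + 26)^3 - 1029 = x^3 + 78x^2 + 2028x + 16547. Since g(x) = h(x + 26) where h(x) = x^3 - 1029, and h is irreducible over Q (because 1029 is not a perfect cube, so h has no rational root, and a monic cubic with no rational root is irreducible), g is also irreducible (irreducibility is preserved under the substitution x → x + 26). Hence m_α(x) = x^3 + 78x^2 + 2028x + 16547.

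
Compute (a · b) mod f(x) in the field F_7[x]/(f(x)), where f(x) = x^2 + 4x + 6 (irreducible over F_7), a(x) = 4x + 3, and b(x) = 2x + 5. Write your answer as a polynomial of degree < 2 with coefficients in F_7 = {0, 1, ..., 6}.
a · b ≡ x + 2 (mod f(x))

Multiply in F_7[x]: a(x)·b(x) = (4x + 3)·(2x + 5) = x^2 + 5x + 1. This has degree ≥ 2, so divide by f(x) over F_7: x^2 + 5x + 1 = (1)·(x^2 + 4x + 6) + (x + 2). Hence a·b ≡ x + 2 (mod f). (F_7[x]/(f) is a field with 7^2 = 49 elements since f is irreducible of degree 2.)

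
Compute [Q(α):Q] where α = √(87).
[Q(α):Q] = 2

[Q(α):Q] equals the degree of the minimal polynomial of α. Here α^2 = 87 and x^2 - 87 is irreducible (d = 87 is squarefree, ≠ 1, hence not a square), so deg(m_α) = 2. Thus [Q(α):Q] = 2.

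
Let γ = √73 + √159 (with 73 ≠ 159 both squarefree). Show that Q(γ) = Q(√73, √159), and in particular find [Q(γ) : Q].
[Q(γ) : Q] = 4 (equivalently, Q(γ) = Q(√73, √159))

Obviously Q(γ) ⊆ Q(√73, √159), and [Q(√73, √159):Q] = 4 (since 73, 159 are distinct squarefree integers > 1 with 11607 not a perfect square). To show equality we compute the minimal polynomial of γ. From γ = √73 + √159: γ^2 = 73 + 2√(11607) + 159 = 232 + 2√(11607), so γ^2 - 232 = 2√(11607); squaring, (γ^2 - 232)^2 = 4·11607, i.e. γ^4 - 464γ^2 + 53824 - 46428 = 0, i.e. γ^4 - 464γ^2 + 7396 = 0. So γ is a root of x^4 - 464x^2 + 7396. This polynomial is irreducible over Q: it has no rational root (each ±√73 ± √159 is irrational), and any factorization into two quadratics over Q would force √(11607) ∈ Q (pairing opposite roots) or √73, √159 ∈ Q (other pairings), all impossible. Hence [Q(γ):Q] = 4 = [Q(√73, √159):Q], so Q(γ) = Q(√73, √159).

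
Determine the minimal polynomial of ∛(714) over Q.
m_α(x) = x^3 - 714

α satisfies α^3 = 714, so x^3 - 714 annihilates α. By the rational root test, a rational root p/q (in lowest terms) of x^3 - 714 would satisfy p^3 = 714 q^3, forcing q = 1 and p^3 = 714; but 714 is not a perfect cube, contradiction. A monic cubic over Q with no rational root is irreducible (any nontrivial factorization would include a linear factor). Hence x^3 - 714 is the minimal polynomial of α, and in particular [Q(α):Q] = 3.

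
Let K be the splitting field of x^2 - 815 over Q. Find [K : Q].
[K : Q] = 2

f(x) = x^2 - 815 factors as (x - √815)(x + √815). The splitting field is K = Q(√815). Since 815 is squarefree and > 1, it is not a perfect square, so x^2 - 815 is irreducible over Q and [Q(√815) : Q] = 2. Hence [K : Q] = 2.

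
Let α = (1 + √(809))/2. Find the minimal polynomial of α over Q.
m_α(x) = x^2 - x - 202

From 2α - 1 = √(809), squaring gives (2α - 1)^2 = 809, i.e. 4α^2 - 4α + 1 = 809, so α^2 - α + (1 - 809)/4 = 0. Since 809 ≡ 1 (mod 4), (1 - 809)/4 = -202 ∈ Z. The polynomial x^2 - x - 202 has discriminant 1 - 4·(-202) = 809, which is not a perfect square in Q (d = 809 is squarefree and ≠ 1), so x^2 - x - 202 is irreducible over Q. It is the minimal polynomial of α.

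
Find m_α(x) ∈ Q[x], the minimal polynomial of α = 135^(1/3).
m_α(x) = x^3 - 135

α satisfies α^3 = 135, so x^3 - 135 annihilates α. By the rational root test, a rational root p/q (in lowest terms) of x^3 - 135 would satisfy p^3 = 135 q^3, forcing q = 1 and p^3 = 135; but 135 is not a perfect cube, contradiction. A monic cubic over Q with no rational root is irreducible (any nontrivial factorization would include a linear factor). Hence x^3 - 135 is the minimal polynomial of α, and in particular [Q(α):Q] = 3.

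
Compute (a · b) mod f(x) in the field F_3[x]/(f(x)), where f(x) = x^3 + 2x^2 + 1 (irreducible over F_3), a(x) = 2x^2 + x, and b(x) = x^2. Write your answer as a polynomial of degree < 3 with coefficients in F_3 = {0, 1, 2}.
a · b ≡ x (mod f(x))

Multiply in F_3[x]: a(x)·b(x) = (2x^2 + x)·(x^2) = 2x^4 + x^3. This has degree ≥ 3, so divide by f(x) over F_3: 2x^4 + x^3 = (2x)·(x^3 + 2x^2 + 1) + (x). Hence a·b ≡ x (mod f). (F_3[x]/(f) is a field with 3^3 = 27 elements since f is irreducible of degree 3.)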